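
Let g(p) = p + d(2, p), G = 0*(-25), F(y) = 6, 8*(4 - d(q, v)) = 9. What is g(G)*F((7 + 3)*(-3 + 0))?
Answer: 69/4 ≈ 17.250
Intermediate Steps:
d(q, v) = 23/8 (d(q, v) = 4 - 1/8*9 = 4 - 9/8 = 23/8)
G = 0
g(p) = 23/8 + p (g(p) = p + 23/8 = 23/8 + p)
g(G)*F((7 + 3)*(-3 + 0)) = (23/8 + 0)*6 = (23/8)*6 = 69/4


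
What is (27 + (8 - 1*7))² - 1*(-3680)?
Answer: 4464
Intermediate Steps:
(27 + (8 - 1*7))² - 1*(-3680) = (27 + (8 - 7))² + 3680 = (27 + 1)² + 3680 = 28² + 3680 = 784 + 3680 = 4464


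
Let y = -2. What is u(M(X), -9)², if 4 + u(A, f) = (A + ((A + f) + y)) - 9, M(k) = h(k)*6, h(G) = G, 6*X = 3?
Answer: 324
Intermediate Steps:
X = ½ (X = (⅙)*3 = ½ ≈ 0.50000)
M(k) = 6*k (M(k) = k*6 = 6*k)
u(A, f) = -15 + f + 2*A (u(A, f) = -4 + ((A + ((A + f) - 2)) - 9) = -4 + ((A + (-2 + A + f)) - 9) = -4 + ((-2 + f + 2*A) - 9) = -4 + (-11 + f + 2*A) = -15 + f + 2*A)
u(M(X), -9)² = (-15 - 9 + 2*(6*(½)))² = (-15 - 9 + 2*3)² = (-15 - 9 + 6)² = (-18)² = 324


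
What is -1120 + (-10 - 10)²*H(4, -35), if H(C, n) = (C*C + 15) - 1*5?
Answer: 9280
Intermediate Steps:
H(C, n) = 10 + C² (H(C, n) = (C² + 15) - 5 = (15 + C²) - 5 = 10 + C²)
-1120 + (-10 - 10)²*H(4, -35) = -1120 + (-10 - 10)²*(10 + 4²) = -1120 + (-20)²*(10 + 16) = -1120 + 400*26 = -1120 + 10400 = 9280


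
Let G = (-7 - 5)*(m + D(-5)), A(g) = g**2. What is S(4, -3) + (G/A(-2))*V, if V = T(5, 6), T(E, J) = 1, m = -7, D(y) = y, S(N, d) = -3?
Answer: 33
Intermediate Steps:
G = 144 (G = (-7 - 5)*(-7 - 5) = -12*(-12) = 144)
V = 1
S(4, -3) + (G/A(-2))*V = -3 + (144/((-2)**2))*1 = -3 + (144/4)*1 = -3 + (144*(1/4))*1 = -3 + 36*1 = -3 + 36 = 33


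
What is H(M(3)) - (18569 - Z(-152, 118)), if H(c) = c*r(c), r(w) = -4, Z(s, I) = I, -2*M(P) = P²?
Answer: -18433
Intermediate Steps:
M(P) = -P²/2
H(c) = -4*c (H(c) = c*(-4) = -4*c)
H(M(3)) - (18569 - Z(-152, 118)) = -(-2)*3² - (18569 - 1*118) = -(-2)*9 - (18569 - 118) = -4*(-9/2) - 1*18451 = 18 - 18451 = -18433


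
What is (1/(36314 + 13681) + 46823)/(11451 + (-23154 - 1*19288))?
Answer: -2340915886/1549395045 ≈ -1.5109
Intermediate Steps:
(1/(36314 + 13681) + 46823)/(11451 + (-23154 - 1*19288)) = (1/49995 + 46823)/(11451 + (-23154 - 19288)) = (1/49995 + 46823)/(11451 - 42442) = (2340915886/49995)/(-30991) = (2340915886/49995)*(-1/30991) = -2340915886/1549395045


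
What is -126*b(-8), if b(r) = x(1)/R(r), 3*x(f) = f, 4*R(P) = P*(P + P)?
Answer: -21/16 ≈ -1.3125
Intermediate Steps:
R(P) = P**2/2 (R(P) = (P*(P + P))/4 = (P*(2*P))/4 = (2*P**2)/4 = P**2/2)
x(f) = f/3
b(r) = 2/(3*r**2) (b(r) = ((1/3)*1)/((r**2/2)) = (2/r**2)/3 = 2/(3*r**2))
-126*b(-8) = -84/(-8)**2 = -84/64 = -126*1/96 = -21/16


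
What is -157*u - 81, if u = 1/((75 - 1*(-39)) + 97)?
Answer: -17248/211 ≈ -81.744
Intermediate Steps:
u = 1/211 (u = 1/((75 + 39) + 97) = 1/(114 + 97) = 1/211 ≈ 0.0047393)
-157*u - 81 = -157*1/211 - 81 = -157/211 - 81 = -17248/211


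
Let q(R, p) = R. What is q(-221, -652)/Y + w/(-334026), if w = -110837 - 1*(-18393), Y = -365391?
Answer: 13151525/47416509 ≈ 0.27736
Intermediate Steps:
w = -92444 (w = -110837 + 18393 = -92444)
q(-221, -652)/Y + w/(-334026) = -221/(-365391) - 92444/(-334026) = -221*(-1/365391) - 92444*(-1/334026) = 17/28107 + 4202/15183 = 13151525/47416509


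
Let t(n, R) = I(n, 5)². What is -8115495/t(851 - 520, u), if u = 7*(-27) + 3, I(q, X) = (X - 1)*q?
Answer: -8115495/1752976 ≈ -4.6296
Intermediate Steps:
I(q, X) = q*(-1 + X) (I(q, X) = (-1 + X)*q = q*(-1 + X))
u = -186 (u = -189 + 3 = -186)
t(n, R) = 16*n² (t(n, R) = (n*(-1 + 5))² = (n*4)² = (4*n)² = 16*n²)
-8115495/t(851 - 520, u) = -8115495*1/(16*(851 - 520)²) = -8115495/(16*331²) = -8115495/(16*109561) = -8115495/1752976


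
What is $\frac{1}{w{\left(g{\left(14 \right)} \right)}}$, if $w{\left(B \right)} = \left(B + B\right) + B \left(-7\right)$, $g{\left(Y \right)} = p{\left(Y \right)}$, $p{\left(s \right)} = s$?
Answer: $- \frac{1}{70} \approx -0.014286$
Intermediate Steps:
$g{\left(Y \right)} = Y$
$w{\left(B \right)} = - 5 B$ ($w{\left(B \right)} = 2 B - 7 B = - 5 B$)
$\frac{1}{w{\left(g{\left(14 \right)} \right)}} = \frac{1}{\left(-5\right) 14} = \frac{1}{-70} = - \frac{1}{70}$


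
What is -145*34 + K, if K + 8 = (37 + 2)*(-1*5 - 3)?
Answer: -5250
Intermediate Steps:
K = -320 (K = -8 + (37 + 2)*(-1*5 - 3) = -8 + 39*(-5 - 3) = -8 + 39*(-8) = -8 - 312 = -320)
-145*34 + K = -145*34 - 320 = -4930 - 320 = -5250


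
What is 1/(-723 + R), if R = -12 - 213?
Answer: -1/948 ≈ -0.0010549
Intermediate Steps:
R = -225
1/(-723 + R) = 1/(-723 - 225) = 1/(-948) = -1/948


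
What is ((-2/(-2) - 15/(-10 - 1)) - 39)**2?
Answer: 162409/121 ≈ 1342.2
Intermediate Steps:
((-2/(-2) - 15/(-10 - 1)) - 39)**2 = ((-2*(-1/2) - 15/(-11)) - 39)**2 = ((1 - 15*(-1/11)) - 39)**2 = ((1 + 15/11) - 39)**2 = (26/11 - 39)**2 = (-403/11)**2 = 162409/121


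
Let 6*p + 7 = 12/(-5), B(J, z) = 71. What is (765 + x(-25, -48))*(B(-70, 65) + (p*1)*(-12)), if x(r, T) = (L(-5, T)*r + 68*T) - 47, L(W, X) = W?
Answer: -1087029/5 ≈ -2.1741e+5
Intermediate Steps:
p = -47/30 (p = -7/6 + (12/(-5))/6 = -7/6 + (12*(-⅕))/6 = -7/6 + (⅙)*(-12/5) = -7/6 - ⅖ = -47/30 ≈ -1.5667)
x(r, T) = -47 - 5*r + 68*T (x(r, T) = (-5*r + 68*T) - 47 = -47 - 5*r + 68*T)
(765 + x(-25, -48))*(B(-70, 65) + (p*1)*(-12)) = (765 + (-47 - 5*(-25) + 68*(-48)))*(71 - 47/30*1*(-12)) = (765 + (-47 + 125 - 3264))*(71 - 47/30*(-12)) = (765 - 3186)*(71 + 94/5) = -2421*449/5 = -1087029/5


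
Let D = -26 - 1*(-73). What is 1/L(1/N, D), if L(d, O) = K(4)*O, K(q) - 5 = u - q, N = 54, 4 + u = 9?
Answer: 1/282 ≈ 0.0035461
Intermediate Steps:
u = 5 (u = -4 + 9 = 5)
D = 47 (D = -26 + 73 = 47)
K(q) = 10 - q (K(q) = 5 + (5 - q) = 10 - q)
L(d, O) = 6*O (L(d, O) = (10 - 1*4)*O = (10 - 4)*O = 6*O)
1/L(1/N, D) = 1/(6*47) = 1/282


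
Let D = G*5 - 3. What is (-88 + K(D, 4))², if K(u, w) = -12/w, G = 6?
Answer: 8281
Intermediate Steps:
D = 27 (D = 6*5 - 3 = 30 - 3 = 27)
(-88 + K(D, 4))² = (-88 - 12/4)² = (-88 - 12*¼)² = (-88 - 3)² = (-91)² = 8281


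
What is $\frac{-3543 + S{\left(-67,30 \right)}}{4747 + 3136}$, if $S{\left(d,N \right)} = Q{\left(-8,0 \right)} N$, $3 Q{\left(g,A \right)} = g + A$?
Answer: $- \frac{3623}{7883} \approx -0.4596$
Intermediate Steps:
$Q{\left(g,A \right)} = \frac{A}{3} + \frac{g}{3}$ ($Q{\left(g,A \right)} = \frac{g + A}{3} = \frac{A + g}{3} = \frac{A}{3} + \frac{g}{3}$)
$S{\left(d,N \right)} = - \frac{8 N}{3}$ ($S{\left(d,N \right)} = \left(\frac{1}{3} \cdot 0 + \frac{1}{3} \left(-8\right)\right) N = \left(0 - \frac{8}{3}\right) N = - \frac{8 N}{3}$)
$\frac{-3543 + S{\left(-67,30 \right)}}{4747 + 3136} = \frac{-3543 - 80}{4747 + 3136} = \frac{-3543 - 80}{7883} = \left(-3623\right) \frac{1}{7883} = - \frac{3623}{7883}$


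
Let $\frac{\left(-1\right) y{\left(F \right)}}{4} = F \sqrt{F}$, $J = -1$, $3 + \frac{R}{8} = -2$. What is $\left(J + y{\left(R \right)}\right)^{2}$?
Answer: $\left(1 - 320 i \sqrt{10}\right)^{2} \approx -1.024 \cdot 10^{6} - 2024.0 i$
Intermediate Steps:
$R = -40$ ($R = -24 + 8 \left(-2\right) = -24 - 16 = -40$)
$y{\left(F \right)} = - 4 F^{\frac{3}{2}}$ ($y{\left(F \right)} = - 4 F \sqrt{F} = - 4 F^{\frac{3}{2}}$)
$\left(J + y{\left(R \right)}\right)^{2} = \left(-1 - 4 \left(-40\right)^{\frac{3}{2}}\right)^{2} = \left(-1 - 4 \left(- 80 i \sqrt{10}\right)\right)^{2} = \left(-1 + 320 i \sqrt{10}\right)^{2}$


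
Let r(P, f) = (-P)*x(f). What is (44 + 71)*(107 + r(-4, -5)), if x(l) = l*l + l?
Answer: 21505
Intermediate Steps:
x(l) = l + l**2 (x(l) = l**2 + l = l + l**2)
r(P, f) = -P*f*(1 + f) (r(P, f) = (-P)*(f*(1 + f)) = -P*f*(1 + f))
(44 + 71)*(107 + r(-4, -5)) = (44 + 71)*(107 - 1*(-4)*(-5)*(1 - 5)) = 115*(107 - 1*(-4)*(-5)*(-4)) = 115*(107 + 80) = 115*187 = 21505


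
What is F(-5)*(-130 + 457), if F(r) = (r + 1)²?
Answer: 5232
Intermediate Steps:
F(r) = (1 + r)²
F(-5)*(-130 + 457) = (1 - 5)²*(-130 + 457) = (-4)²*327 = 16*327 = 5232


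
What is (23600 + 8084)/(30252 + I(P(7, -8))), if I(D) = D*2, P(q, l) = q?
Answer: 15842/15133 ≈ 1.0469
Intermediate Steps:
I(D) = 2*D
(23600 + 8084)/(30252 + I(P(7, -8))) = (23600 + 8084)/(30252 + 2*7) = 31684/(30252 + 14) = 31684/30266 = 31684*(1/30266) = 15842/15133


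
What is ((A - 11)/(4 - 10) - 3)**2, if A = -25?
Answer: 9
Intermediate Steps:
((A - 11)/(4 - 10) - 3)**2 = ((-25 - 11)/(4 - 10) - 3)**2 = (-36/(-6) - 3)**2 = (-36*(-1/6) - 3)**2 = (6 - 3)**2 = 3**2 = 9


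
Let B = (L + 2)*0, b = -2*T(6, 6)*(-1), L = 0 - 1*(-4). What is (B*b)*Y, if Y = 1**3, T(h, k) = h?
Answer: 0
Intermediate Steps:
L = 4 (L = 0 + 4 = 4)
Y = 1
b = 12 (b = -2*6*(-1) = -12*(-1) = 12)
B = 0 (B = (4 + 2)*0 = 6*0 = 0)
(B*b)*Y = (0*12)*1 = 0*1 = 0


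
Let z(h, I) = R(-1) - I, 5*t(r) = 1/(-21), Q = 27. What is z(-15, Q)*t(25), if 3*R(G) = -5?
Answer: 86/315 ≈ 0.27302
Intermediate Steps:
R(G) = -5/3 (R(G) = (⅓)*(-5) = -5/3)
t(r) = -1/105 (t(r) = (⅕)/(-21) = (⅕)*(-1/21) = -1/105)
z(h, I) = -5/3 - I
z(-15, Q)*t(25) = (-5/3 - 1*27)*(-1/105) = (-5/3 - 27)*(-1/105) = -86/3*(-1/105) = 86/315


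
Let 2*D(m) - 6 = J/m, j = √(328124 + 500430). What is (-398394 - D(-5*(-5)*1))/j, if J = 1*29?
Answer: -19919879*√828554/41427700 ≈ -437.68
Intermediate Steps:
j = √828554 ≈ 910.25
J = 29
D(m) = 3 + 29/(2*m) (D(m) = 3 + (29/m)/2 = 3 + 29/(2*m))
(-398394 - D(-5*(-5)*1))/j = (-398394 - (3 + 29/(2*((-5*(-5)*1)))))/(√828554) = (-398394 - (3 + 29/(2*((25*1)))))*(√828554/828554) = (-398394 - (3 + (29/2)/25))*(√828554/828554) = (-398394 - (3 + (29/2)*(1/25)))*(√828554/828554) = (-398394 - (3 + 29/50))*(√828554/828554) = (-398394 - 1*179/50)*(√828554/828554) = (-398394 - 179/50)*(√828554/828554) = -19919879*√828554/41427700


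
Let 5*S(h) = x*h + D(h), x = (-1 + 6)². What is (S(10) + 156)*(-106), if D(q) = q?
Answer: -22048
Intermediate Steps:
x = 25 (x = 5² = 25)
S(h) = 26*h/5 (S(h) = (25*h + h)/5 = (26*h)/5 = 26*h/5)
(S(10) + 156)*(-106) = ((26/5)*10 + 156)*(-106) = (52 + 156)*(-106) = 208*(-106) = -22048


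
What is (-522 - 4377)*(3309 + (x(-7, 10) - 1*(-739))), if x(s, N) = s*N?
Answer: -19488222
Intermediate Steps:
x(s, N) = N*s
(-522 - 4377)*(3309 + (x(-7, 10) - 1*(-739))) = (-522 - 4377)*(3309 + (10*(-7) - 1*(-739))) = -4899*(3309 + (-70 + 739)) = -4899*(3309 + 669) = -4899*3978 = -19488222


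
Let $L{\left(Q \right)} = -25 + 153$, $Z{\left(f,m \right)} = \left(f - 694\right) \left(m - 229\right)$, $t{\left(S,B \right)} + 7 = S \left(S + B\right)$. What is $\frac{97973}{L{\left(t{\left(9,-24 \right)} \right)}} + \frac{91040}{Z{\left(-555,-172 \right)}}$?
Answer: $\frac{49081332197}{64108672} \approx 765.6$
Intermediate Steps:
$t{\left(S,B \right)} = -7 + S \left(B + S\right)$ ($t{\left(S,B \right)} = -7 + S \left(S + B\right) = -7 + S \left(B + S\right)$)
$Z{\left(f,m \right)} = \left(-694 + f\right) \left(-229 + m\right)$
$L{\left(Q \right)} = 128$
$\frac{97973}{L{\left(t{\left(9,-24 \right)} \right)}} + \frac{91040}{Z{\left(-555,-172 \right)}} = \frac{97973}{128} + \frac{91040}{158926 - -119368 - -127095 - -95460} = 97973 \cdot \frac{1}{128} + \frac{91040}{158926 + 119368 + 127095 + 95460} = \frac{97973}{128} + \frac{91040}{500849} = \frac{49081332197}{64108672}$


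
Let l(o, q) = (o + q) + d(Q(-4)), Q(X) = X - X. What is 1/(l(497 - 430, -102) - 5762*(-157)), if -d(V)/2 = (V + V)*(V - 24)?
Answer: 1/904599 ≈ 1.1055e-6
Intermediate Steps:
Q(X) = 0
d(V) = -4*V*(-24 + V) (d(V) = -2*(V + V)*(V - 24) = -2*2*V*(-24 + V) = -4*V*(-24 + V))
l(o, q) = o + q (l(o, q) = (o + q) + 4*0*(24 - 1*0) = (o + q) + 4*0*(24 + 0) = (o + q) + 4*0*24 = (o + q) + 0 = o + q)
1/(l(497 - 430, -102) - 5762*(-157)) = 1/(((497 - 430) - 102) - 5762*(-157)) = 1/((67 - 102) + 904634) = 1/(-35 + 904634) = 1/904599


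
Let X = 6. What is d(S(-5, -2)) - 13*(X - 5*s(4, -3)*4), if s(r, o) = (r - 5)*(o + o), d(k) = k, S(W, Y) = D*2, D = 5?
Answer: 1492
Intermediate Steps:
S(W, Y) = 10 (S(W, Y) = 5*2 = 10)
s(r, o) = 2*o*(-5 + r) (s(r, o) = (-5 + r)*(2*o) = 2*o*(-5 + r))
d(S(-5, -2)) - 13*(X - 5*s(4, -3)*4) = 10 - 13*(6 - 10*(-3)*(-5 + 4)*4) = 10 - 13*(6 - 10*(-3)*(-1)*4) = 10 - 13*(6 - 5*6*4) = 10 - 13*(6 - 30*4) = 10 - 13*(6 - 120) = 10 - 13*(-114) = 10 + 1482 = 1492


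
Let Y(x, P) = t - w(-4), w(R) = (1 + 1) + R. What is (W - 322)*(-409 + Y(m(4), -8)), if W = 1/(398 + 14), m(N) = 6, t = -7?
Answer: 27461241/206 ≈ 1.3331e+5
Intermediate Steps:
w(R) = 2 + R
Y(x, P) = -5 (Y(x, P) = -7 - (2 - 4) = -7 - 1*(-2) = -7 + 2 = -5)
W = 1/412 ≈ 0.0024272
(W - 322)*(-409 + Y(m(4), -8)) = (1/412 - 322)*(-409 - 5) = -132663/412*(-414) = 27461241/206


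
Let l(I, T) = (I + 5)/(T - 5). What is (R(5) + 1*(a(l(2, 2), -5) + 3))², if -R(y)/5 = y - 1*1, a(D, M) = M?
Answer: 484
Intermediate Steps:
l(I, T) = (5 + I)/(-5 + T)
R(y) = 5 - 5*y (R(y) = -5*(y - 1*1) = -5*(y - 1) = -5*(-1 + y) = 5 - 5*y)
(R(5) + 1*(a(l(2, 2), -5) + 3))² = ((5 - 5*5) + 1*(-5 + 3))² = ((5 - 25) + 1*(-2))² = (-20 - 2)² = (-22)² = 484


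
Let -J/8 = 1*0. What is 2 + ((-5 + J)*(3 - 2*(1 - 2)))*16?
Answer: -398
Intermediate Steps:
J = 0 (J = -8*0 = 0)
2 + ((-5 + J)*(3 - 2*(1 - 2)))*16 = 2 + ((-5 + 0)*(3 - 2*(1 - 2)))*16 = 2 - 5*(3 - 2*(-1))*16 = 2 - 5*(3 + 2)*16 = 2 - 5*5*16 = 2 - 25*16 = 2 - 400 = -398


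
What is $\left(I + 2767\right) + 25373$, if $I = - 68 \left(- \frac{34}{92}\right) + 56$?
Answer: $\frac{649086}{23} \approx 28221.0$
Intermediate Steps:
$I = \frac{1866}{23}$ ($I = - 68 \left(\left(-34\right) \frac{1}{92}\right) + 56 = \left(-68\right) \left(- \frac{17}{46}\right) + 56 = \frac{578}{23} + 56 = \frac{1866}{23} \approx 81.13$)
$\left(I + 2767\right) + 25373 = \left(\frac{1866}{23} + 2767\right) + 25373 = \frac{65507}{23} + 25373 = \frac{649086}{23}$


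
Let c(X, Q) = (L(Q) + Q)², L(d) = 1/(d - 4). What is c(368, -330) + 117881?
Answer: 25299001677/111556 ≈ 2.2678e+5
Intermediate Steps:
L(d) = 1/(-4 + d)
c(X, Q) = (Q + 1/(-4 + Q))² (c(X, Q) = (1/(-4 + Q) + Q)² = (Q + 1/(-4 + Q))²)
c(368, -330) + 117881 = (-330 + 1/(-4 - 330))² + 117881 = (-330 + 1/(-334))² + 117881 = (-330 - 1/334)² + 117881 = (-110221/334)² + 117881 = 12148668841/111556 + 117881 = 25299001677/111556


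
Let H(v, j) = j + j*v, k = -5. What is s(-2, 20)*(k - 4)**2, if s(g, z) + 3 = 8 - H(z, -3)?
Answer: 5508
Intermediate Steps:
s(g, z) = 8 + 3*z (s(g, z) = -3 + (8 - (-3)*(1 + z)) = -3 + (8 - (-3 - 3*z)) = -3 + (8 + (3 + 3*z)) = -3 + (11 + 3*z) = 8 + 3*z)
s(-2, 20)*(k - 4)**2 = (8 + 3*20)*(-5 - 4)**2 = (8 + 60)*(-9)**2 = 68*81 = 5508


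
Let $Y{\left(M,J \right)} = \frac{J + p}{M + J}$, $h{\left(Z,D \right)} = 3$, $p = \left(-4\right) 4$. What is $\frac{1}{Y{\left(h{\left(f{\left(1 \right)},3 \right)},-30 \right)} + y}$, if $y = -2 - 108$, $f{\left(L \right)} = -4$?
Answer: $- \frac{27}{2924} \approx -0.0092339$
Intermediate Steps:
$p = -16$
$y = -110$ ($y = -2 - 108 = -110$)
$Y{\left(M,J \right)} = \frac{-16 + J}{J + M}$ ($Y{\left(M,J \right)} = \frac{J - 16}{M + J} = \frac{-16 + J}{J + M}$)
$\frac{1}{Y{\left(h{\left(f{\left(1 \right)},3 \right)},-30 \right)} + y} = \frac{1}{\frac{-16 - 30}{-30 + 3} - 110} = \frac{1}{\frac{1}{-27} \left(-46\right) - 110} = \frac{1}{\left(- \frac{1}{27}\right) \left(-46\right) - 110} = \frac{1}{\frac{46}{27} - 110} = \frac{1}{- \frac{2924}{27}} = - \frac{27}{2924}$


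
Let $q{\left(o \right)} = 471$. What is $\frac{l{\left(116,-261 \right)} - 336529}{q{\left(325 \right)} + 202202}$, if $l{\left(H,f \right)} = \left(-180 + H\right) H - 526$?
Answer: $- \frac{344479}{202673} \approx -1.6997$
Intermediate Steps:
$l{\left(H,f \right)} = -526 + H \left(-180 + H\right)$ ($l{\left(H,f \right)} = H \left(-180 + H\right) - 526 = -526 + H \left(-180 + H\right)$)
$\frac{l{\left(116,-261 \right)} - 336529}{q{\left(325 \right)} + 202202} = \frac{\left(-526 + 116^{2} - 20880\right) - 336529}{471 + 202202} = \frac{\left(-526 + 13456 - 20880\right) - 336529}{202673} = \left(-7950 - 336529\right) \frac{1}{202673} = \left(-344479\right) \frac{1}{202673} = - \frac{344479}{202673}$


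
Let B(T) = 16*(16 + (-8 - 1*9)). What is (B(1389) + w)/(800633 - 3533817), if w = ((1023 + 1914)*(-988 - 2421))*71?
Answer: 710868559/2733184 ≈ 260.09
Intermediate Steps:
B(T) = -16 (B(T) = 16*(16 + (-8 - 9)) = 16*(16 - 17) = 16*(-1) = -16)
w = -710868543 (w = (2937*(-3409))*71 = -10012233*71 = -710868543)
(B(1389) + w)/(800633 - 3533817) = (-16 - 710868543)/(800633 - 3533817) = -710868559/(-2733184) = -710868559*(-1/2733184) = 710868559/2733184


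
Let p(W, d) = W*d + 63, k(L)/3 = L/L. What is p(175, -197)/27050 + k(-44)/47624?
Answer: -819377969/644114600 ≈ -1.2721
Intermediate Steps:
k(L) = 3 (k(L) = 3*(L/L) = 3*1 = 3)
p(W, d) = 63 + W*d
p(175, -197)/27050 + k(-44)/47624 = (63 + 175*(-197))/27050 + 3/47624 = (63 - 34475)*(1/27050) + 3*(1/47624) = -34412*1/27050 + 3/47624 = -17206/13525 + 3/47624 = -819377969/644114600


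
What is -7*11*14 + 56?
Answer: -1022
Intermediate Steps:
-7*11*14 + 56 = -77*14 + 56 = -1078 + 56 = -1022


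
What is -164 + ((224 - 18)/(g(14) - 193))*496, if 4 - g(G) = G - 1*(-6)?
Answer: -136452/209 ≈ -652.88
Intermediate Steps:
g(G) = -2 - G (g(G) = 4 - (G - 1*(-6)) = 4 - (G + 6) = 4 - (6 + G) = 4 + (-6 - G) = -2 - G)
-164 + ((224 - 18)/(g(14) - 193))*496 = -164 + ((224 - 18)/((-2 - 1*14) - 193))*496 = -164 + (206/((-2 - 14) - 193))*496 = -164 + (206/(-16 - 193))*496 = -164 + (206/(-209))*496 = -164 + (206*(-1/209))*496 = -164 - 206/209*496 = -164 - 102176/209 = -136452/209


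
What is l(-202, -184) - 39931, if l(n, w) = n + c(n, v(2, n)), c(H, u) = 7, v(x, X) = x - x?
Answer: -40126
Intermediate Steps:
v(x, X) = 0
l(n, w) = 7 + n (l(n, w) = n + 7 = 7 + n)
l(-202, -184) - 39931 = (7 - 202) - 39931 = -195 - 39931 = -40126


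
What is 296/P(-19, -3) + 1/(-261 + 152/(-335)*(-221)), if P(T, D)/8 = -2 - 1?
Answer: -716197894/58070181 ≈ -12.333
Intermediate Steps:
P(T, D) = -24 (P(T, D) = 8*(-2 - 1) = 8*(-3) = -24)
296/P(-19, -3) + 1/(-261 + 152/(-335)*(-221)) = 296/(-24) + 1/(-261 + 152/(-335)*(-221)) = 296*(-1/24) - 1/221/(-261 + 152*(-1/335)) = -37/3 - 1/221/(-261 - 152/335) = -37/3 - 1/221/(-87587/335) = -37/3 - 335/87587*(-1/221) = -37/3 + 335/19356727 = -716197894/58070181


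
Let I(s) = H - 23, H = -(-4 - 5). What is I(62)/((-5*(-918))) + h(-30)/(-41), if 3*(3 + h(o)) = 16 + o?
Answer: 17308/94095 ≈ 0.18394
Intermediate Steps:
H = 9 (H = -1*(-9) = 9)
h(o) = 7/3 + o/3 (h(o) = -3 + (16 + o)/3 = -3 + (16/3 + o/3) = 7/3 + o/3)
I(s) = -14 (I(s) = 9 - 23 = -14)
I(62)/((-5*(-918))) + h(-30)/(-41) = -14/((-5*(-918))) + (7/3 + (1/3)*(-30))/(-41) = -14/4590 + (7/3 - 10)*(-1/41) = -14*1/4590 - 23/3*(-1/41) = -7/2295 + 23/123 = 17308/94095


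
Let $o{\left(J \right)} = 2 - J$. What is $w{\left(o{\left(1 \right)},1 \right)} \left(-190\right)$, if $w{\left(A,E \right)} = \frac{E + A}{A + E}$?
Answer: $-190$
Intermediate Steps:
$w{\left(A,E \right)} = 1$ ($w{\left(A,E \right)} = \frac{A + E}{A + E} = 1$)
$w{\left(o{\left(1 \right)},1 \right)} \left(-190\right) = 1 \left(-190\right) = -190$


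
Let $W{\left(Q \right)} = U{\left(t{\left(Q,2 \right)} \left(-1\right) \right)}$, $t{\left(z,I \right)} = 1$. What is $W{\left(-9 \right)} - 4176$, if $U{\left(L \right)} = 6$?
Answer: $-4170$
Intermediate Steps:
$W{\left(Q \right)} = 6$
$W{\left(-9 \right)} - 4176 = 6 - 4176 = -4170$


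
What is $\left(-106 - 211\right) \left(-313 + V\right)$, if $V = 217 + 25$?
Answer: $22507$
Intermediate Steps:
$V = 242$
$\left(-106 - 211\right) \left(-313 + V\right) = \left(-106 - 211\right) \left(-313 + 242\right) = \left(-317\right) \left(-71\right) = 22507$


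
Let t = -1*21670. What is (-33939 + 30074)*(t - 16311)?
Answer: 146796565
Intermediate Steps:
t = -21670
(-33939 + 30074)*(t - 16311) = (-33939 + 30074)*(-21670 - 16311) = -3865*(-37981) = 146796565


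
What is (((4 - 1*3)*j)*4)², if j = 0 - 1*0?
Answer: 0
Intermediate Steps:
j = 0 (j = 0 + 0 = 0)
(((4 - 1*3)*j)*4)² = (((4 - 1*3)*0)*4)² = (((4 - 3)*0)*4)² = ((1*0)*4)² = (0*4)² = 0² = 0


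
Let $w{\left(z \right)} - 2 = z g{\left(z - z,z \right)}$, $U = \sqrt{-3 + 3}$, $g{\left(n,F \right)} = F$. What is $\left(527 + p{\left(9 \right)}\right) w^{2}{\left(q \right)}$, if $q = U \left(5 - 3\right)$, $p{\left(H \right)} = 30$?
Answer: $2228$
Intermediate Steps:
$U = 0$ ($U = \sqrt{0} = 0$)
$q = 0$ ($q = 0 \left(5 - 3\right) = 0 \cdot 2 = 0$)
$w{\left(z \right)} = 2 + z^{2}$ ($w{\left(z \right)} = 2 + z z = 2 + z^{2}$)
$\left(527 + p{\left(9 \right)}\right) w^{2}{\left(q \right)} = \left(527 + 30\right) \left(2 + 0^{2}\right)^{2} = 557 \left(2 + 0\right)^{2} = 557 \cdot 2^{2} = 557 \cdot 4 = 2228$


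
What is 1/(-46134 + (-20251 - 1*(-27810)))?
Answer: -1/38575 ≈ -2.5924e-5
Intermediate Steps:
1/(-46134 + (-20251 - 1*(-27810))) = 1/(-46134 + (-20251 + 27810)) = 1/(-46134 + 7559) = 1/(-38575) = -1/38575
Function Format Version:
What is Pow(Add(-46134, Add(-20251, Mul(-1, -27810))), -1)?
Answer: Rational(-1, 38575) ≈ -2.5924e-5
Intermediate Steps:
Pow(Add(-46134, Add(-20251, Mul(-1, -27810))), -1) = Pow(Add(-46134, Add(-20251, 27810)), -1) = Pow(Add(-46134, 7559), -1) = Pow(-38575, -1) = Rational(-1, 38575)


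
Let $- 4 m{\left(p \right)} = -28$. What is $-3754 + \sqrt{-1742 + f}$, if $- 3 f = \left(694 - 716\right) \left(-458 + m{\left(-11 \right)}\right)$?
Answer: $-3754 + \frac{2 i \sqrt{11361}}{3} \approx -3754.0 + 71.059 i$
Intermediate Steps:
$m{\left(p \right)} = 7$ ($m{\left(p \right)} = \left(- \frac{1}{4}\right) \left(-28\right) = 7$)
$f = - \frac{9922}{3}$ ($f = - \frac{\left(694 - 716\right) \left(-458 + 7\right)}{3} = - \frac{\left(-22\right) \left(-451\right)}{3} = \left(- \frac{1}{3}\right) 9922 = - \frac{9922}{3} \approx -3307.3$)
$-3754 + \sqrt{-1742 + f} = -3754 + \sqrt{-1742 - \frac{9922}{3}} = -3754 + \sqrt{- \frac{15148}{3}} = -3754 + \frac{2 i \sqrt{11361}}{3}$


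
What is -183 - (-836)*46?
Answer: 38273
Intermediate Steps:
-183 - (-836)*46 = -183 - 209*(-184) = -183 + 38456 = 38273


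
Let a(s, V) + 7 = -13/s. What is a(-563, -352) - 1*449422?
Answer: -253028514/563 ≈ -4.4943e+5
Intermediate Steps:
a(s, V) = -7 - 13/s
a(-563, -352) - 1*449422 = (-7 - 13/(-563)) - 1*449422 = (-7 - 13*(-1/563)) - 449422 = (-7 + 13/563) - 449422 = -3928/563 - 449422 = -253028514/563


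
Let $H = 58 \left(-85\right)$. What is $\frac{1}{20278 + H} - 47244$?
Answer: $- \frac{725100911}{15348} \approx -47244.0$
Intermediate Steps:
$H = -4930$
$\frac{1}{20278 + H} - 47244 = \frac{1}{20278 - 4930} - 47244 = \frac{1}{15348} - 47244 = - \frac{725100911}{15348}$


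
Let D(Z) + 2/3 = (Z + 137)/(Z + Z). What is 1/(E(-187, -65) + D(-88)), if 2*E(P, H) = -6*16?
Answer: -528/25843 ≈ -0.020431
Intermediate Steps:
E(P, H) = -48 (E(P, H) = (-6*16)/2 = (1/2)*(-96) = -48)
D(Z) = -2/3 + (137 + Z)/(2*Z) (D(Z) = -2/3 + (Z + 137)/(Z + Z) = -2/3 + (137 + Z)/((2*Z)) = -2/3 + (137 + Z)*(1/(2*Z)) = -2/3 + (137 + Z)/(2*Z))
1/(E(-187, -65) + D(-88)) = 1/(-48 + (1/6)*(411 - 1*(-88))/(-88)) = 1/(-48 + (1/6)*(-1/88)*(411 + 88)) = 1/(-48 + (1/6)*(-1/88)*499) = 1/(-48 - 499/528) = 1/(-25843/528) = -528/25843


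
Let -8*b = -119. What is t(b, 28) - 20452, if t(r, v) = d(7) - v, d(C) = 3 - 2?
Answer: -20479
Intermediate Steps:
b = 119/8 (b = -⅛*(-119) = 119/8 ≈ 14.875)
d(C) = 1
t(r, v) = 1 - v
t(b, 28) - 20452 = (1 - 1*28) - 20452 = (1 - 28) - 20452 = -27 - 20452 = -20479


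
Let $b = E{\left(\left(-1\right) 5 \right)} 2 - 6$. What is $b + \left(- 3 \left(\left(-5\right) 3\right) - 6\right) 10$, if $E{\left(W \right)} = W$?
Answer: $374$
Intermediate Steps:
$b = -16$ ($b = \left(-1\right) 5 \cdot 2 - 6 = \left(-5\right) 2 - 6 = -10 - 6 = -16$)
$b + \left(- 3 \left(\left(-5\right) 3\right) - 6\right) 10 = -16 + \left(- 3 \left(\left(-5\right) 3\right) - 6\right) 10 = -16 + \left(\left(-3\right) \left(-15\right) - 6\right) 10 = -16 + \left(45 - 6\right) 10 = -16 + 39 \cdot 10 = -16 + 390 = 374$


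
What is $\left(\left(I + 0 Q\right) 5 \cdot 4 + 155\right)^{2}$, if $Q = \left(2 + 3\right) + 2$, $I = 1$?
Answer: $30625$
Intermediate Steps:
$Q = 7$ ($Q = 5 + 2 = 7$)
$\left(\left(I + 0 Q\right) 5 \cdot 4 + 155\right)^{2} = \left(\left(1 + 0 \cdot 7\right) 5 \cdot 4 + 155\right)^{2} = \left(\left(1 + 0\right) 5 \cdot 4 + 155\right)^{2} = \left(1 \cdot 5 \cdot 4 + 155\right)^{2} = \left(5 \cdot 4 + 155\right)^{2} = \left(20 + 155\right)^{2} = 175^{2} = 30625$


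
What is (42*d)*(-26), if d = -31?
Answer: 33852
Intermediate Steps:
(42*d)*(-26) = (42*(-31))*(-26) = -1302*(-26) = 33852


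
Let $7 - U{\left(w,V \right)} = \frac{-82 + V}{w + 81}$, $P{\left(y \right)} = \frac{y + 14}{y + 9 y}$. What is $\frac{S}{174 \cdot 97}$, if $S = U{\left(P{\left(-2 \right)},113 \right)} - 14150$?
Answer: $- \frac{5685641}{6784956} \approx -0.83798$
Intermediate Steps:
$P{\left(y \right)} = \frac{14 + y}{10 y}$
$U{\left(w,V \right)} = 7 - \frac{-82 + V}{81 + w}$ ($U{\left(w,V \right)} = 7 - \frac{-82 + V}{w + 81} = 7 - \frac{-82 + V}{81 + w}$)
$S = - \frac{5685641}{402}$ ($S = \frac{649 - 113 + 7 \frac{14 - 2}{10 \left(-2\right)}}{81 + \frac{14 - 2}{10 \left(-2\right)}} - 14150 = \frac{649 - 113 + 7 \cdot \frac{1}{10} \left(- \frac{1}{2}\right) 12}{81 + \frac{1}{10} \left(- \frac{1}{2}\right) 12} - 14150 = \frac{649 - 113 + 7 \left(- \frac{3}{5}\right)}{81 - \frac{3}{5}} - 14150 = \frac{649 - 113 - \frac{21}{5}}{\frac{402}{5}} - 14150 = \frac{5}{402} \cdot \frac{2659}{5} - 14150 = \frac{2659}{402} - 14150 = - \frac{5685641}{402} \approx -14143.0$)
$\frac{S}{174 \cdot 97} = - \frac{5685641}{402 \cdot 174 \cdot 97} = - \frac{5685641}{402 \cdot 16878} = \left(- \frac{5685641}{402}\right) \frac{1}{16878} = - \frac{5685641}{6784956}$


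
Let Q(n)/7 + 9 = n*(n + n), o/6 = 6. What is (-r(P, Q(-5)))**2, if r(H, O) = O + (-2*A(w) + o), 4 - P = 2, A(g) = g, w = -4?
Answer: 109561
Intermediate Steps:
o = 36 (o = 6*6 = 36)
Q(n) = -63 + 14*n**2 (Q(n) = -63 + 7*(n*(n + n)) = -63 + 7*(n*(2*n)) = -63 + 7*(2*n**2) = -63 + 14*n**2)
P = 2 (P = 4 - 1*2 = 4 - 2 = 2)
r(H, O) = 44 + O (r(H, O) = O + (-2*(-4) + 36) = O + (8 + 36) = O + 44 = 44 + O)
(-r(P, Q(-5)))**2 = (-(44 + (-63 + 14*(-5)**2)))**2 = (-(44 + (-63 + 14*25)))**2 = (-(44 + (-63 + 350)))**2 = (-(44 + 287))**2 = (-1*331)**2 = (-331)**2 = 109561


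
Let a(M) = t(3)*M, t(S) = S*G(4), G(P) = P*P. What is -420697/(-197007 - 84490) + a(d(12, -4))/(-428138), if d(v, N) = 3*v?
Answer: 89814972685/60259781293 ≈ 1.4905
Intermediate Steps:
G(P) = P²
t(S) = 16*S (t(S) = S*4² = S*16 = 16*S)
a(M) = 48*M (a(M) = (16*3)*M = 48*M)
-420697/(-197007 - 84490) + a(d(12, -4))/(-428138) = -420697/(-197007 - 84490) + (48*(3*12))/(-428138) = -420697/(-281497) + (48*36)*(-1/428138) = -420697*(-1/281497) + 1728*(-1/428138) = 420697/281497 - 864/214069 = 89814972685/60259781293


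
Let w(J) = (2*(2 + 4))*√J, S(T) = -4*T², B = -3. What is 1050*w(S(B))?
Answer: 75600*I ≈ 75600.0*I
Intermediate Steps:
w(J) = 12*√J (w(J) = (2*6)*√J = 12*√J)
1050*w(S(B)) = 1050*(12*√(-4*(-3)²)) = 1050*(12*√(-4*9)) = 1050*(12*√(-36)) = 1050*(12*(6*I)) = 1050*(72*I) = 75600*I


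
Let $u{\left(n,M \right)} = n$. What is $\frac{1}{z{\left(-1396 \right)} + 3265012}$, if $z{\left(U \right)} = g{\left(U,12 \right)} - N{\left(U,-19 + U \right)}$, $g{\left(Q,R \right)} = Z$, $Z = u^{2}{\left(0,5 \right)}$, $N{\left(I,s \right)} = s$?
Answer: $\frac{1}{3266427} \approx 3.0615 \cdot 10^{-7}$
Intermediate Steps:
$Z = 0$ ($Z = 0^{2} = 0$)
$g{\left(Q,R \right)} = 0$
$z{\left(U \right)} = 19 - U$ ($z{\left(U \right)} = 0 - \left(-19 + U\right) = 19 - U$)
$\frac{1}{z{\left(-1396 \right)} + 3265012} = \frac{1}{\left(19 - -1396\right) + 3265012} = \frac{1}{\left(19 + 1396\right) + 3265012} = \frac{1}{1415 + 3265012} = \frac{1}{3266427}$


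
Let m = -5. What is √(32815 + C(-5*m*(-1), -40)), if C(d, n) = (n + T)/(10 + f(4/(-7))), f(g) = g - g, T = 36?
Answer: √820365/5 ≈ 181.15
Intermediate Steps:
f(g) = 0
C(d, n) = 18/5 + n/10 (C(d, n) = (n + 36)/(10 + 0) = (36 + n)/10 = (36 + n)*(⅒) = 18/5 + n/10)
√(32815 + C(-5*m*(-1), -40)) = √(32815 + (18/5 + (⅒)*(-40))) = √(32815 + (18/5 - 4)) = √(32815 - ⅖) = √(164073/5) = √820365/5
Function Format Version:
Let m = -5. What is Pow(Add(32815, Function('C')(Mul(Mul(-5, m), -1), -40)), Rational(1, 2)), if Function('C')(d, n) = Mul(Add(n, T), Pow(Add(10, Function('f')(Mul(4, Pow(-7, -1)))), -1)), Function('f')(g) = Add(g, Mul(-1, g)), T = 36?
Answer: Mul(Rational(1, 5), Pow(820365, Rational(1, 2))) ≈ 181.15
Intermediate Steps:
Function('f')(g) = 0
Function('C')(d, n) = Add(Rational(18, 5), Mul(Rational(1, 10), n)) (Function('C')(d, n) = Mul(Add(n, 36), Pow(Add(10, 0), -1)) = Mul(Add(36, n), Pow(10, -1)) = Mul(Add(36, n), Rational(1, 10)) = Add(Rational(18, 5), Mul(Rational(1, 10), n)))
Pow(Add(32815, Function('C')(Mul(Mul(-5, m), -1), -40)), Rational(1, 2)) = Pow(Add(32815, Add(Rational(18, 5), Mul(Rational(1, 10), -40))), Rational(1, 2)) = Pow(Add(32815, Add(Rational(18, 5), -4)), Rational(1, 2)) = Pow(Add(32815, Rational(-2, 5)), Rational(1, 2)) = Pow(Rational(164073, 5), Rational(1, 2)) = Mul(Rational(1, 5), Pow(820365, Rational(1, 2)))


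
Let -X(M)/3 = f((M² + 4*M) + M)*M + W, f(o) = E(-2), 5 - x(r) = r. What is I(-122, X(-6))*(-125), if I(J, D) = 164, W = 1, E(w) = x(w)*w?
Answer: -20500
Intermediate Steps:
x(r) = 5 - r
E(w) = w*(5 - w) (E(w) = (5 - w)*w = w*(5 - w))
f(o) = -14 (f(o) = -2*(5 - 1*(-2)) = -2*(5 + 2) = -2*7 = -14)
X(M) = -3 + 42*M (X(M) = -3*(-14*M + 1) = -3*(1 - 14*M) = -3 + 42*M)
I(-122, X(-6))*(-125) = 164*(-125) = -20500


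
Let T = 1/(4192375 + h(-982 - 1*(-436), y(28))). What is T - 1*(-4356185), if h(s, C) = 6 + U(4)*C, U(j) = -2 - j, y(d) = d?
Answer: 18262055387406/4192213 ≈ 4.3562e+6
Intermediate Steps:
h(s, C) = 6 - 6*C (h(s, C) = 6 + (-2 - 1*4)*C = 6 + (-2 - 4)*C = 6 - 6*C)
T = 1/4192213 (T = 1/(4192375 + (6 - 6*28)) = 1/(4192375 + (6 - 168)) = 1/(4192375 - 162) = 1/4192213 ≈ 2.3854e-7)
T - 1*(-4356185) = 1/4192213 - 1*(-4356185) = 1/4192213 + 4356185 = 18262055387406/4192213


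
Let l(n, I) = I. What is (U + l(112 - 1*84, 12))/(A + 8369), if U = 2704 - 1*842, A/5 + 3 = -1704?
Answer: -937/83 ≈ -11.289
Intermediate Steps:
A = -8535 (A = -15 + 5*(-1704) = -15 - 8520 = -8535)
U = 1862 (U = 2704 - 842 = 1862)
(U + l(112 - 1*84, 12))/(A + 8369) = (1862 + 12)/(-8535 + 8369) = 1874/(-166) = 1874*(-1/166) = -937/83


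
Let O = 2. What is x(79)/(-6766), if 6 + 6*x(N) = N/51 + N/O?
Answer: -3575/4140792 ≈ -0.00086336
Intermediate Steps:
x(N) = -1 + 53*N/612 (x(N) = -1 + (N/51 + N/2)/6 = -1 + (53*N/102)/6 = -1 + 53*N/612)
x(79)/(-6766) = (-1 + (53/612)*79)/(-6766) = (-1 + 4187/612)*(-1/6766) = (3575/612)*(-1/6766) = -3575/4140792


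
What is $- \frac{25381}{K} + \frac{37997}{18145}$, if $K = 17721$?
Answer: $\frac{212806592}{321547545} \approx 0.66182$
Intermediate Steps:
$- \frac{25381}{K} + \frac{37997}{18145} = - \frac{25381}{17721} + \frac{37997}{18145} = \frac{212806592}{321547545}$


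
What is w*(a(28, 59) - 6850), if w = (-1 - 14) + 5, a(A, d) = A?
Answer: 68220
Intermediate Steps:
w = -10 (w = -15 + 5 = -10)
w*(a(28, 59) - 6850) = -10*(28 - 6850) = -10*(-6822) = 68220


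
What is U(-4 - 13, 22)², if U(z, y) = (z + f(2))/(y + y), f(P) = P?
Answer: 225/1936 ≈ 0.11622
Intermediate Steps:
U(z, y) = (2 + z)/(2*y) (U(z, y) = (z + 2)/(y + y) = (2 + z)/((2*y)) = (2 + z)*(1/(2*y)) = (2 + z)/(2*y))
U(-4 - 13, 22)² = ((½)*(2 + (-4 - 13))/22)² = ((½)*(1/22)*(2 - 17))² = ((½)*(1/22)*(-15))² = (-15/44)² = 225/1936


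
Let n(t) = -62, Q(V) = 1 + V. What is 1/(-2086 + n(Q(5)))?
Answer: -1/2148 ≈ -0.00046555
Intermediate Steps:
1/(-2086 + n(Q(5))) = 1/(-2086 - 62) = 1/(-2148) = -1/2148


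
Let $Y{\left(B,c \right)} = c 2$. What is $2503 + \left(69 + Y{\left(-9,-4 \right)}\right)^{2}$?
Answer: $6224$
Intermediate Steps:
$Y{\left(B,c \right)} = 2 c$
$2503 + \left(69 + Y{\left(-9,-4 \right)}\right)^{2} = 2503 + \left(69 + 2 \left(-4\right)\right)^{2} = 2503 + \left(69 - 8\right)^{2} = 2503 + 61^{2} = 2503 + 3721 = 6224$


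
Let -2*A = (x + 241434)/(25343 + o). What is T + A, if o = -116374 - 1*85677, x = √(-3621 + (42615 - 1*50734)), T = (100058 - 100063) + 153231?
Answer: 27076380725/176708 + I*√2935/176708 ≈ 1.5323e+5 + 0.00030658*I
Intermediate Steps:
T = 153226 (T = -5 + 153231 = 153226)
x = 2*I*√2935 (x = √(-3621 + (42615 - 50734)) = √(-3621 - 8119) = √(-11740) = 2*I*√2935 ≈ 108.35*I)
o = -202051 (o = -116374 - 85677 = -202051)
A = 120717/176708 + I*√2935/176708 (A = -(2*I*√2935 + 241434)/(2*(25343 - 202051)) = -(241434 + 2*I*√2935)/(2*(-176708)) = -(241434 + 2*I*√2935)*(-1)/(2*176708) = -(-120717/88354 - I*√2935/88354)/2 = 120717/176708 + I*√2935/176708 ≈ 0.68314 + 0.00030658*I)
T + A = 153226 + (120717/176708 + I*√2935/176708) = 27076380725/176708 + I*√2935/176708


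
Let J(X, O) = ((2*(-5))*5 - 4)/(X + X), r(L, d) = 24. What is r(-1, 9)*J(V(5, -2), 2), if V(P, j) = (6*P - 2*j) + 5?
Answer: -216/13 ≈ -16.615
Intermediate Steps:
V(P, j) = 5 - 2*j + 6*P (V(P, j) = (-2*j + 6*P) + 5 = 5 - 2*j + 6*P)
J(X, O) = -27/X (J(X, O) = (-10*5 - 4)/((2*X)) = (-50 - 4)*(1/(2*X)) = -27/X)
r(-1, 9)*J(V(5, -2), 2) = 24*(-27/(5 - 2*(-2) + 6*5)) = 24*(-27/(5 + 4 + 30)) = 24*(-27/39) = 24*(-27*1/39) = 24*(-9/13) = -216/13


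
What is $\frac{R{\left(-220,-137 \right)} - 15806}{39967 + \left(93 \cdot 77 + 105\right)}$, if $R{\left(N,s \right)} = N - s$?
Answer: $- \frac{15889}{47233} \approx -0.3364$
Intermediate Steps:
$\frac{R{\left(-220,-137 \right)} - 15806}{39967 + \left(93 \cdot 77 + 105\right)} = \frac{\left(-220 - -137\right) - 15806}{39967 + \left(93 \cdot 77 + 105\right)} = \frac{\left(-220 + 137\right) - 15806}{39967 + \left(7161 + 105\right)} = \frac{-83 - 15806}{39967 + 7266} = - \frac{15889}{47233}$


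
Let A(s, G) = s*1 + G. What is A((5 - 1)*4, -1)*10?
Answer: 150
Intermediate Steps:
A(s, G) = G + s (A(s, G) = s + G = G + s)
A((5 - 1)*4, -1)*10 = (-1 + (5 - 1)*4)*10 = (-1 + 4*4)*10 = (-1 + 16)*10 = 15*10 = 150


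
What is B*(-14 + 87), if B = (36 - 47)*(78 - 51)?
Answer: -21681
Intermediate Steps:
B = -297 (B = -11*27 = -297)
B*(-14 + 87) = -297*(-14 + 87) = -297*73 = -21681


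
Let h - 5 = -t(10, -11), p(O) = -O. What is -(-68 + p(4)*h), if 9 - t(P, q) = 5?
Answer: 72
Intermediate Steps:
t(P, q) = 4 (t(P, q) = 9 - 1*5 = 9 - 5 = 4)
h = 1 (h = 5 - 1*4 = 5 - 4 = 1)
-(-68 + p(4)*h) = -(-68 - 1*4*1) = -(-68 - 4*1) = -(-68 - 4) = -1*(-72) = 72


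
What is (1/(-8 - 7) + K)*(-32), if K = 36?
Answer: -17248/15 ≈ -1149.9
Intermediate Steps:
(1/(-8 - 7) + K)*(-32) = (1/(-8 - 7) + 36)*(-32) = (1/(-15) + 36)*(-32) = (-1/15 + 36)*(-32) = (539/15)*(-32) = -17248/15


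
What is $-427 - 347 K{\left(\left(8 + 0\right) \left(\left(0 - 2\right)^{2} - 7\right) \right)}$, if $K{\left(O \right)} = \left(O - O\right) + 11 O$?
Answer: $91181$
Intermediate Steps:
$K{\left(O \right)} = 11 O$ ($K{\left(O \right)} = 0 + 11 O = 11 O$)
$-427 - 347 K{\left(\left(8 + 0\right) \left(\left(0 - 2\right)^{2} - 7\right) \right)} = -427 - 347 \cdot 11 \left(8 + 0\right) \left(\left(0 - 2\right)^{2} - 7\right) = -427 - 347 \cdot 11 \cdot 8 \left(\left(-2\right)^{2} - 7\right) = -427 - 347 \cdot 11 \cdot 8 \left(4 - 7\right) = -427 - 347 \cdot 11 \cdot 8 \left(-3\right) = -427 - 347 \cdot 11 \left(-24\right) = -427 - -91608 = -427 + 91608 = 91181$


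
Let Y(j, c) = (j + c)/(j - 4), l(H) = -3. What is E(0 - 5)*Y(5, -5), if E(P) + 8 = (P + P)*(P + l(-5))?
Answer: 0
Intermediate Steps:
Y(j, c) = (c + j)/(-4 + j)
E(P) = -8 + 2*P*(-3 + P) (E(P) = -8 + (P + P)*(P - 3) = -8 + (2*P)*(-3 + P) = -8 + 2*P*(-3 + P))
E(0 - 5)*Y(5, -5) = (-8 - 6*(0 - 5) + 2*(0 - 5)²)*((-5 + 5)/(-4 + 5)) = (-8 - 6*(-5) + 2*(-5)²)*(0/1) = (-8 + 30 + 2*25)*(1*0) = (-8 + 30 + 50)*0 = 72*0 = 0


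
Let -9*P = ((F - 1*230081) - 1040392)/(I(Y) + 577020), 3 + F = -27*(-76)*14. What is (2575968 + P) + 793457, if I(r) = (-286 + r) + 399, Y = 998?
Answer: 1947969182647/578131 ≈ 3.3694e+6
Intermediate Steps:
F = 28725 (F = -3 - 27*(-76)*14 = -3 + 2052*14 = -3 + 28728 = 28725)
I(r) = 113 + r
P = 137972/578131 (P = -((28725 - 1*230081) - 1040392)/(9*((113 + 998) + 577020)) = -((28725 - 230081) - 1040392)/(9*(1111 + 577020)) = -(-201356 - 1040392)/(9*578131) = -(-137972)/578131 = -⅑*(-1241748/578131) = 137972/578131 ≈ 0.23865)
(2575968 + P) + 793457 = (2575968 + 137972/578131) + 793457 = 1489247093780/578131 + 793457 = 1947969182647/578131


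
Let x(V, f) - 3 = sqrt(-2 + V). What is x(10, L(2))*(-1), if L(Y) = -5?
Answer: -3 - 2*sqrt(2) ≈ -5.8284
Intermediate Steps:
x(V, f) = 3 + sqrt(-2 + V)
x(10, L(2))*(-1) = (3 + sqrt(-2 + 10))*(-1) = (3 + sqrt(8))*(-1) = (3 + 2*sqrt(2))*(-1) = -3 - 2*sqrt(2)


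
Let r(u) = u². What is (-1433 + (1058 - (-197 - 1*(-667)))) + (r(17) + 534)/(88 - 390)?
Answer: -256013/302 ≈ -847.73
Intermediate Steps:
(-1433 + (1058 - (-197 - 1*(-667)))) + (r(17) + 534)/(88 - 390) = (-1433 + (1058 - (-197 - 1*(-667)))) + (17² + 534)/(88 - 390) = (-1433 + (1058 - (-197 + 667))) + (289 + 534)/(-302) = (-1433 + (1058 - 1*470)) + 823*(-1/302) = (-1433 + (1058 - 470)) - 823/302 = (-1433 + 588) - 823/302 = -845 - 823/302 = -256013/302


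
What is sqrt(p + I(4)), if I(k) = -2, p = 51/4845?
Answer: 3*I*sqrt(1995)/95 ≈ 1.4105*I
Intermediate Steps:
p = 1/95 (p = 51*(1/4845) = 1/95 ≈ 0.010526)
sqrt(p + I(4)) = sqrt(1/95 - 2) = sqrt(-189/95) = 3*I*sqrt(1995)/95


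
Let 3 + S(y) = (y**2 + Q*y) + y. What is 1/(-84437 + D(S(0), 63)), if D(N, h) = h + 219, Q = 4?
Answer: -1/84155 ≈ -1.1883e-5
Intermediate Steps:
S(y) = -3 + y**2 + 5*y (S(y) = -3 + ((y**2 + 4*y) + y) = -3 + (y**2 + 5*y) = -3 + y**2 + 5*y)
D(N, h) = 219 + h
1/(-84437 + D(S(0), 63)) = 1/(-84437 + (219 + 63)) = 1/(-84437 + 282) = 1/(-84155) = -1/84155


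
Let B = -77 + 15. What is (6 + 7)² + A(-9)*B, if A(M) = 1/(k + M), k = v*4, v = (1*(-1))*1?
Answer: 2259/13 ≈ 173.77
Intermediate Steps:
v = -1 (v = -1*1 = -1)
k = -4 (k = -1*4 = -4)
B = -62
A(M) = 1/(-4 + M)
(6 + 7)² + A(-9)*B = (6 + 7)² - 62/(-4 - 9) = 13² - 62/(-13) = 169 - 1/13*(-62) = 169 + 62/13 = 2259/13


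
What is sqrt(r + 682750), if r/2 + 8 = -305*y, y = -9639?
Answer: 2*sqrt(1640631) ≈ 2561.7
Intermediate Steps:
r = 5879774 (r = -16 + 2*(-305*(-9639)) = -16 + 2*2939895 = -16 + 5879790 = 5879774)
sqrt(r + 682750) = sqrt(5879774 + 682750) = sqrt(6562524) = 2*sqrt(1640631)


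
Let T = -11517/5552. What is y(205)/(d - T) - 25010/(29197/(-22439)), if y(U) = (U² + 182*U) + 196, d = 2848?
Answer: 206816141325538/10744233227 ≈ 19249.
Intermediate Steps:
y(U) = 196 + U² + 182*U
T = -11517/5552 (T = -11517*1/5552 = -11517/5552 ≈ -2.0744)
y(205)/(d - T) - 25010/(29197/(-22439)) = (196 + 205² + 182*205)/(2848 - 1*(-11517/5552)) - 25010/(29197/(-22439)) = (196 + 42025 + 37310)/(2848 + 11517/5552) - 25010/(29197*(-1/22439)) = 79531/(15823613/5552) - 25010/(-29197/22439) = 79531*(5552/15823613) - 25010*(-22439/29197) = 441556112/15823613 + 561199390/29197 = 206816141325538/10744233227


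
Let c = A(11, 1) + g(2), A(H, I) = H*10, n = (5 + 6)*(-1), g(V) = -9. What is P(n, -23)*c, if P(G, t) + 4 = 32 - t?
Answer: 5151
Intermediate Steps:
n = -11 (n = 11*(-1) = -11)
A(H, I) = 10*H
P(G, t) = 28 - t (P(G, t) = -4 + (32 - t) = 28 - t)
c = 101 (c = 10*11 - 9 = 110 - 9 = 101)
P(n, -23)*c = (28 - 1*(-23))*101 = (28 + 23)*101 = 51*101 = 5151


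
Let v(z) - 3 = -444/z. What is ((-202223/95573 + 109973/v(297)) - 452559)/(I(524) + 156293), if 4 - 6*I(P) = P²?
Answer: -5404106402599/1574003110187 ≈ -3.4334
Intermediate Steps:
v(z) = 3 - 444/z
I(P) = ⅔ - P²/6
((-202223/95573 + 109973/v(297)) - 452559)/(I(524) + 156293) = ((-202223/95573 + 109973/(3 - 444/297)) - 452559)/((⅔ - ⅙*524²) + 156293) = ((-202223*1/95573 + 109973/(3 - 444*1/297)) - 452559)/((⅔ - ⅙*274576) + 156293) = ((-202223/95573 + 109973/(3 - 148/99)) - 452559)/((⅔ - 137288/3) + 156293) = ((-202223/95573 + 109973/(149/99)) - 452559)/(-45762 + 156293) = ((-202223/95573 + 109973*(99/149)) - 452559)/110531 = ((-202223/95573 + 10887327/149) - 452559)*(1/110531) = (1040504372144/14240377 - 452559)*(1/110531) = -5404106402599/14240377*1/110531 = -5404106402599/1574003110187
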